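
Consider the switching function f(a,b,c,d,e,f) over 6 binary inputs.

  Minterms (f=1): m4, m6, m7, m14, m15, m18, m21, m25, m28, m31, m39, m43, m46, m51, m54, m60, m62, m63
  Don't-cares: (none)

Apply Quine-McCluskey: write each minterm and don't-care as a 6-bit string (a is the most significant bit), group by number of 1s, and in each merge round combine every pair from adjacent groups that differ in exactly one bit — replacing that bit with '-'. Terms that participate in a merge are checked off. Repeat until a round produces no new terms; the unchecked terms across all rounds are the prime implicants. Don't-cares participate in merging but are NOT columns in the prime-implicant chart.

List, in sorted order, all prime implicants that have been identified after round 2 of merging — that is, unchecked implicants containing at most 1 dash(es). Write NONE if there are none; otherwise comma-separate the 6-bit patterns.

[col 0] 000100*, 000110*, 000111*, 001110*, 001111*, 010010, 010101, 011001, 011100*, 011111*, 100111*, 101011, 101110*, 110011, 110110*, 111100*, 111110*, 111111*
[col 1] -00111, -01110, -11100, -11111, 0-1111, 00-110*, 00-111*, 0001-0, 00011-*, 00111-*, 1-1110, 11-110, 1111-0, 11111-
[col 2] 00-11-
Prime implicants: -00111, -01110, -11100, -11111, 0-1111, 00-11-, 0001-0, 010010, 010101, 011001, 1-1110, 101011, 11-110, 110011, 1111-0, 11111-

-00111, -01110, -11100, -11111, 0-1111, 0001-0, 010010, 010101, 011001, 1-1110, 101011, 11-110, 110011, 1111-0, 11111-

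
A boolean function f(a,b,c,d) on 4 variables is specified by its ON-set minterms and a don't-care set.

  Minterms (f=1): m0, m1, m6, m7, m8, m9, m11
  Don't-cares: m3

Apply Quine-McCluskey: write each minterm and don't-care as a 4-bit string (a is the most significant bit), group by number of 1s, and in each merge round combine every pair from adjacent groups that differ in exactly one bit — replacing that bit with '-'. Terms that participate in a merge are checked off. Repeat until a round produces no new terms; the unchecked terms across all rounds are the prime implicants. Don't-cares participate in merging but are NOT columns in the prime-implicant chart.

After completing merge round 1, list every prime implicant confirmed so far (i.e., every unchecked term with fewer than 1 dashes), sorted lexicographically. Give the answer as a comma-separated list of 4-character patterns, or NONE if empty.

NONE

Round 0: 0000✓ 0001✓ 0011✓ 0110✓ 0111✓ 1000✓ 1001✓ 1011✓
Round 1: -000✓ -001✓ -011✓ 0-11 00-1✓ 000-✓ 011- 10-1✓ 100-✓
Round 2: -0-1 -00-
PIs = {-0-1, -00-, 0-11, 011-}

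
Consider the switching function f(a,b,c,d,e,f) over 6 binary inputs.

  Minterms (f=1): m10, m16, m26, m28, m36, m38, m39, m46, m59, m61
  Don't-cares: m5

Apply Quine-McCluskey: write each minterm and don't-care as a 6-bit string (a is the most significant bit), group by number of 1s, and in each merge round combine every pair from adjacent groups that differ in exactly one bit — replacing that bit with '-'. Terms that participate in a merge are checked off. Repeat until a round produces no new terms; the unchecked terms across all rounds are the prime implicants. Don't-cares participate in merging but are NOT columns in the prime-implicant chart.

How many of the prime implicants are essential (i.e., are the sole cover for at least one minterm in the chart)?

size-2^0 implicants → 000101  001010(✓)  010000  011010(✓)  011100  100100(✓)  100110(✓)  100111(✓)  101110(✓)  111011  111101
size-2^1 implicants → 0-1010  10-110  1001-0  10011-
Unchecked terms (primes): 0-1010, 000101, 010000, 011100, 10-110, 1001-0, 10011-, 111011, 111101
Minterm coverage:
  m10 ⊆ 0-1010 [E]
  m16 ⊆ 010000 [E]
  m26 ⊆ 0-1010 [E]
  m28 ⊆ 011100 [E]
  m36 ⊆ 1001-0 [E]
  m38 ⊆ 10-110,1001-0,10011-
  m39 ⊆ 10011- [E]
  m46 ⊆ 10-110 [E]
  m59 ⊆ 111011 [E]
  m61 ⊆ 111101 [E]
E = {0-1010, 010000, 011100, 10-110, 1001-0, 10011-, 111011, 111101}

8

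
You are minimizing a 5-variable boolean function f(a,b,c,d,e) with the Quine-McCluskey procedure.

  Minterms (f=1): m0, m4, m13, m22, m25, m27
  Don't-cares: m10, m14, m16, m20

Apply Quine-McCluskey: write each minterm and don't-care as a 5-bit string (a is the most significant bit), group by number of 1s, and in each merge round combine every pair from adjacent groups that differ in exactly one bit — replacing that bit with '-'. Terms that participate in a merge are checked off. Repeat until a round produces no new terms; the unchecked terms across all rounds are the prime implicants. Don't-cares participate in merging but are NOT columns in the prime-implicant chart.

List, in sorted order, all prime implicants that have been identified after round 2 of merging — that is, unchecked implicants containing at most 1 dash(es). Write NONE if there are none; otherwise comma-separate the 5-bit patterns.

01-10, 01101, 101-0, 110-1

[col 0] 00000*, 00100*, 01010*, 01101, 01110*, 10000*, 10100*, 10110*, 11001*, 11011*
[col 1] -0000*, -0100*, 00-00*, 01-10, 10-00*, 101-0, 110-1
[col 2] -0-00
Prime implicants: -0-00, 01-10, 01101, 101-0, 110-1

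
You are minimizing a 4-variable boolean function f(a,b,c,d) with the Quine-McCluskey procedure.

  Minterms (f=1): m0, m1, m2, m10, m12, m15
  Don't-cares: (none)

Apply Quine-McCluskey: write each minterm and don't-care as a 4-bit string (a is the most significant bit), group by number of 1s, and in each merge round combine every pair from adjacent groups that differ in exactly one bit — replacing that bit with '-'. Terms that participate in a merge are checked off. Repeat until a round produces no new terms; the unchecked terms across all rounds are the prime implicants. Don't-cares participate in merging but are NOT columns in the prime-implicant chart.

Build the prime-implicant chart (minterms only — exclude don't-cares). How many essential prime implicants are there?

size-2^0 implicants → 0000(✓)  0001(✓)  0010(✓)  1010(✓)  1100  1111
size-2^1 implicants → -010  00-0  000-
Unchecked terms (primes): -010, 00-0, 000-, 1100, 1111
Minterm coverage:
  m0 ⊆ 00-0,000-
  m1 ⊆ 000- [E]
  m2 ⊆ -010,00-0
  m10 ⊆ -010 [E]
  m12 ⊆ 1100 [E]
  m15 ⊆ 1111 [E]
E = {-010, 000-, 1100, 1111}

4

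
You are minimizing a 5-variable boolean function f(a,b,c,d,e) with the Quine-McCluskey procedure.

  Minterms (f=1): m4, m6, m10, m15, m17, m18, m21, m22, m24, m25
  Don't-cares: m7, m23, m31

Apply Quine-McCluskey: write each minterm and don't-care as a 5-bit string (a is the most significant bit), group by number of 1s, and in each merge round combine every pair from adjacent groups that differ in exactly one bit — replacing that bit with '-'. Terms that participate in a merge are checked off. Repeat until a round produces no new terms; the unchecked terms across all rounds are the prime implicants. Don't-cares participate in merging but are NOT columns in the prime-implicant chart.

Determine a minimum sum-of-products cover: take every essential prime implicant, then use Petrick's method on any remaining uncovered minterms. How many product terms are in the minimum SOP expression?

6

Round 0: 00100✓ 00110✓ 00111✓ 01010 01111✓ 10001✓ 10010✓ 10101✓ 10110✓ 10111✓ 11000✓ 11001✓ 11111✓
Round 1: -0110✓ -0111✓ -1111✓ 0-111✓ 001-0 0011-✓ 1-001 1-111✓ 10-01 10-10 101-1 1011-✓ 1100-
Round 2: --111 -011-
PIs = {--111, -011-, 001-0, 01010, 1-001, 10-01, 10-10, 101-1, 1100-}
Coverage chart:
  m4: 001-0 ←essential
  m6: -011-,001-0
  m10: 01010 ←essential
  m15: --111 ←essential
  m17: 1-001,10-01
  m18: 10-10 ←essential
  m21: 10-01,101-1
  m22: -011-,10-10
  m24: 1100- ←essential
  m25: 1-001,1100-
Essential: --111, 001-0, 01010, 10-10, 1100-
Petrick residual → 10-01
Min cover (6 terms): cde + a'b'ce' + a'bc'de' + ab'd'e + ab'de' + abc'd'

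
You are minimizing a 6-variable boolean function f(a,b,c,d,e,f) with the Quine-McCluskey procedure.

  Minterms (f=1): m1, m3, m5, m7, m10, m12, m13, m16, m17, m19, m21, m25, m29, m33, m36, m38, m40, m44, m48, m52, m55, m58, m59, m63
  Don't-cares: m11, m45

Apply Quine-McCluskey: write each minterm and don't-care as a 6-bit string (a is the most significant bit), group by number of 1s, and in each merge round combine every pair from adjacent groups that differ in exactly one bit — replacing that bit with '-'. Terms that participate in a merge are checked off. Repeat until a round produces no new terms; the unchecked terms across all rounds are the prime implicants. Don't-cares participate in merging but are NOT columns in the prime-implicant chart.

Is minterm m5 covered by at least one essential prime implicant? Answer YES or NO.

YES

Round 0: 000001✓ 000011✓ 000101✓ 000111✓ 001010✓ 001011✓ 001100✓ 001101✓ 010000✓ 010001✓ 010011✓ 010101✓ 011001✓ 011101✓ 100001✓ 100100✓ 100110✓ 101000✓ 101100✓ 101101✓ 110000✓ 110100✓ 110111✓ 111010✓ 111011✓ 111111✓
Round 1: -00001 -01100✓ -01101✓ -10000 0-0001✓ 0-0011✓ 0-0101✓ 0-1101✓ 00-011 00-101✓ 000-01✓ 000-11✓ 0000-1✓ 0001-1✓ 00101- 00110-✓ 01-001✓ 01-101✓ 010-01✓ 0100-1✓ 01000- 011-01✓ 1-0100 10-100 1001-0 101-00 10110-✓ 11-111 110-00 111-11 11101-
Round 2: -0110- 0--101 0-0-01 0-00-1 000--1 01--01
PIs = {-00001, -0110-, -10000, 0--101, 0-0-01, 0-00-1, 00-011, 000--1, 00101-, 01--01, 01000-, 1-0100, 10-100, 1001-0, 101-00, 11-111, 110-00, 111-11, 11101-}
Coverage chart:
  m1: -00001,0-0-01,0-00-1,000--1
  m3: 0-00-1,00-011,000--1
  m5: 0--101,0-0-01,000--1
  m7: 000--1 ←essential
  m10: 00101- ←essential
  m12: -0110- ←essential
  m13: -0110-,0--101
  m16: -10000,01000-
  m17: 0-0-01,0-00-1,01--01,01000-
  m19: 0-00-1 ←essential
  m21: 0--101,0-0-01,01--01
  m25: 01--01 ←essential
  m29: 0--101,01--01
  m33: -00001 ←essential
  m36: 1-0100,10-100,1001-0
  m38: 1001-0 ←essential
  m40: 101-00 ←essential
  m44: -0110-,10-100,101-00
  m48: -10000,110-00
  m52: 1-0100,110-00
  m55: 11-111 ←essential
  m58: 11101- ←essential
  m59: 111-11,11101-
  m63: 11-111,111-11
Essential: -00001, -0110-, 0-00-1, 000--1, 00101-, 01--01, 1001-0, 101-00, 11-111, 11101-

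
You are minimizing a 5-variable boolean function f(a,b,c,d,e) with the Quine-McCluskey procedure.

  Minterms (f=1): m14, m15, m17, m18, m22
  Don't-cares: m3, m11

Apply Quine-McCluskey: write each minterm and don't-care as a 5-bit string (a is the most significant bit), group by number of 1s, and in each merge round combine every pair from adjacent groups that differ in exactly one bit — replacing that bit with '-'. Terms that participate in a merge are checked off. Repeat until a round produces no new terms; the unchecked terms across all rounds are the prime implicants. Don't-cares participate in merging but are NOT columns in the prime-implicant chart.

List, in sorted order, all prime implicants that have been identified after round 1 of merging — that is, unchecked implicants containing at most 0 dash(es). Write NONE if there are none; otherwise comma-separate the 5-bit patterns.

10001

[col 0] 00011*, 01011*, 01110*, 01111*, 10001, 10010*, 10110*
[col 1] 0-011, 01-11, 0111-, 10-10
Prime implicants: 0-011, 01-11, 0111-, 10-10, 10001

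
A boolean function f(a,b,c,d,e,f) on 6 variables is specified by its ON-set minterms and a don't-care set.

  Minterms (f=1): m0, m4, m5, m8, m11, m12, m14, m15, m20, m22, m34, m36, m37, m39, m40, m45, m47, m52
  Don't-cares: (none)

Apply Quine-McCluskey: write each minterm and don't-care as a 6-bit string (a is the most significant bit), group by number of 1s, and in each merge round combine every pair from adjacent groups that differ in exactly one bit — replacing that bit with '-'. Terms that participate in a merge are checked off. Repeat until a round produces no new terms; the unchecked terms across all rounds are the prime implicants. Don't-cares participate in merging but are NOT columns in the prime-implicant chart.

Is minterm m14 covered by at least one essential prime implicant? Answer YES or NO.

NO

Round 0: 000000✓ 000100✓ 000101✓ 001000✓ 001011✓ 001100✓ 001110✓ 001111✓ 010100✓ 010110✓ 100010 100100✓ 100101✓ 100111✓ 101000✓ 101101✓ 101111✓ 110100✓
Round 1: -00100✓ -00101✓ -01000 -01111 -10100✓ 0-0100✓ 00-000✓ 00-100✓ 000-00✓ 00010-✓ 001-00✓ 001-11 0011-0 00111- 0101-0 1-0100✓ 10-101✓ 10-111✓ 1001-1✓ 10010-✓ 1011-1✓
Round 2: --0100 -0010- 00--00 10-1-1
PIs = {--0100, -0010-, -01000, -01111, 00--00, 001-11, 0011-0, 00111-, 0101-0, 10-1-1, 100010}
Coverage chart:
  m0: 00--00 ←essential
  m4: --0100,-0010-,00--00
  m5: -0010- ←essential
  m8: -01000,00--00
  m11: 001-11 ←essential
  m12: 00--00,0011-0
  m14: 0011-0,00111-
  m15: -01111,001-11,00111-
  m20: --0100,0101-0
  m22: 0101-0 ←essential
  m34: 100010 ←essential
  m36: --0100,-0010-
  m37: -0010-,10-1-1
  m39: 10-1-1 ←essential
  m40: -01000 ←essential
  m45: 10-1-1 ←essential
  m47: -01111,10-1-1
  m52: --0100 ←essential
Essential: --0100, -0010-, -01000, 00--00, 001-11, 0101-0, 10-1-1, 100010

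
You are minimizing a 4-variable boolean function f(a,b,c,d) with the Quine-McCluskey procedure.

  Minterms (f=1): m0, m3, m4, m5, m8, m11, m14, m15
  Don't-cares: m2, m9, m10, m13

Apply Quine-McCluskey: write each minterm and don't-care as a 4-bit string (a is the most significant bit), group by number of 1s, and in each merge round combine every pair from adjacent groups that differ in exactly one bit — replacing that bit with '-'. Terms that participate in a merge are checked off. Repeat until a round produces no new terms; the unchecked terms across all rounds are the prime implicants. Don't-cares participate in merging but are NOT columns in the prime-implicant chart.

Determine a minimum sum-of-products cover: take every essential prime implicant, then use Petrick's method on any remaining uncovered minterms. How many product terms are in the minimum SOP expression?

size-2^0 implicants → 0000(✓)  0010(✓)  0011(✓)  0100(✓)  0101(✓)  1000(✓)  1001(✓)  1010(✓)  1011(✓)  1101(✓)  1110(✓)  1111(✓)
size-2^1 implicants → -000(✓)  -010(✓)  -011(✓)  -101  0-00  00-0(✓)  001-(✓)  010-  1-01(✓)  1-10(✓)  1-11(✓)  10-0(✓)  10-1(✓)  100-(✓)  101-(✓)  11-1(✓)  111-(✓)
size-2^2 implicants → -0-0  -01-  1--1  1-1-  10--
Unchecked terms (primes): -0-0, -01-, -101, 0-00, 010-, 1--1, 1-1-, 10--
Minterm coverage:
  m0 ⊆ -0-0,0-00
  m3 ⊆ -01- [E]
  m4 ⊆ 0-00,010-
  m5 ⊆ -101,010-
  m8 ⊆ -0-0,10--
  m11 ⊆ -01-,1--1,1-1-,10--
  m14 ⊆ 1-1- [E]
  m15 ⊆ 1--1,1-1-
E = {-01-, 1-1-}
Petrick residual → -0-0, 010-
Cover = b'd' + b'c + a'bc' + ac  |cover|=4

4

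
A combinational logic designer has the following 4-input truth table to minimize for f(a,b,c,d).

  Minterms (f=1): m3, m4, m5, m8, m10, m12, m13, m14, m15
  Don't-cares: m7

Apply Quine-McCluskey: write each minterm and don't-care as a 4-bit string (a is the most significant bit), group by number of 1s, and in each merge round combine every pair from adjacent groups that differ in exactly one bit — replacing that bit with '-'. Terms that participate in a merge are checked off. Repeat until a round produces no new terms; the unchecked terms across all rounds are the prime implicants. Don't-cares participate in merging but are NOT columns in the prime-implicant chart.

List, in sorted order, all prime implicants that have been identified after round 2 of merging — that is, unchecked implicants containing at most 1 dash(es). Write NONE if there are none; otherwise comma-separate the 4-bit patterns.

Round 0: 0011✓ 0100✓ 0101✓ 0111✓ 1000✓ 1010✓ 1100✓ 1101✓ 1110✓ 1111✓
Round 1: -100✓ -101✓ -111✓ 0-11 01-1✓ 010-✓ 1-00✓ 1-10✓ 10-0✓ 11-0✓ 11-1✓ 110-✓ 111-✓
Round 2: -1-1 -10- 1--0 11--
PIs = {-1-1, -10-, 0-11, 1--0, 11--}

0-11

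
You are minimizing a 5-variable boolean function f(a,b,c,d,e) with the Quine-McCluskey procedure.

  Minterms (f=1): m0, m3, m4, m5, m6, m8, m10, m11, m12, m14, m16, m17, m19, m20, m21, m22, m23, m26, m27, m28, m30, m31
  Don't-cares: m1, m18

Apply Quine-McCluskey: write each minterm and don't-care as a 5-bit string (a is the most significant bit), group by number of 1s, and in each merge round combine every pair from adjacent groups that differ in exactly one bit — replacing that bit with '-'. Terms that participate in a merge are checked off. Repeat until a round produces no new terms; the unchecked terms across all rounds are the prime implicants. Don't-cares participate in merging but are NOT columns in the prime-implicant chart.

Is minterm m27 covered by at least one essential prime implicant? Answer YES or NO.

Round 0: 00000✓ 00001✓ 00011✓ 00100✓ 00101✓ 00110✓ 01000✓ 01010✓ 01011✓ 01100✓ 01110✓ 10000✓ 10001✓ 10010✓ 10011✓ 10100✓ 10101✓ 10110✓ 10111✓ 11010✓ 11011✓ 11100✓ 11110✓ 11111✓
Round 1: -0000✓ -0001✓ -0011✓ -0100✓ -0101✓ -0110✓ -1010✓ -1011✓ -1100✓ -1110✓ 0-000✓ 0-011✓ 0-100✓ 0-110✓ 00-00✓ 00-01✓ 000-1✓ 0000-✓ 001-0✓ 0010-✓ 01-00✓ 01-10✓ 010-0✓ 0101-✓ 011-0✓ 1-010✓ 1-011✓ 1-100✓ 1-110✓ 1-111✓ 10-00✓ 10-01✓ 10-10✓ 10-11✓ 100-0✓ 100-1✓ 1000-✓ 1001-✓ 101-0✓ 101-1✓ 1010-✓ 1011-✓ 11-10✓ 11-11✓ 1101-✓ 111-0✓ 1111-✓
Round 2: --011 --100✓ --110✓ -0-00✓ -0-01✓ -00-1 -000-✓ -01-0✓ -010-✓ -1-10 -101- -11-0✓ 0--00 0-1-0✓ 00-0-✓ 01--0 1--10✓ 1--11✓ 1-01-✓ 1-1-0✓ 1-11-✓ 10--0✓ 10--1✓ 10-0-✓ 10-1-✓ 100--✓ 101--✓ 11-1-✓
Round 3: --1-0 -0-0- 1--1- 10---
PIs = {--011, --1-0, -0-0-, -00-1, -1-10, -101-, 0--00, 01--0, 1--1-, 10---}
Coverage chart:
  m0: -0-0-,0--00
  m3: --011,-00-1
  m4: --1-0,-0-0-,0--00
  m5: -0-0- ←essential
  m6: --1-0 ←essential
  m8: 0--00,01--0
  m10: -1-10,-101-,01--0
  m11: --011,-101-
  m12: --1-0,0--00,01--0
  m14: --1-0,-1-10,01--0
  m16: -0-0-,10---
  m17: -0-0-,-00-1,10---
  m19: --011,-00-1,1--1-,10---
  m20: --1-0,-0-0-,10---
  m21: -0-0-,10---
  m22: --1-0,1--1-,10---
  m23: 1--1-,10---
  m26: -1-10,-101-,1--1-
  m27: --011,-101-,1--1-
  m28: --1-0 ←essential
  m30: --1-0,-1-10,1--1-
  m31: 1--1- ←essential
Essential: --1-0, -0-0-, 1--1-

YES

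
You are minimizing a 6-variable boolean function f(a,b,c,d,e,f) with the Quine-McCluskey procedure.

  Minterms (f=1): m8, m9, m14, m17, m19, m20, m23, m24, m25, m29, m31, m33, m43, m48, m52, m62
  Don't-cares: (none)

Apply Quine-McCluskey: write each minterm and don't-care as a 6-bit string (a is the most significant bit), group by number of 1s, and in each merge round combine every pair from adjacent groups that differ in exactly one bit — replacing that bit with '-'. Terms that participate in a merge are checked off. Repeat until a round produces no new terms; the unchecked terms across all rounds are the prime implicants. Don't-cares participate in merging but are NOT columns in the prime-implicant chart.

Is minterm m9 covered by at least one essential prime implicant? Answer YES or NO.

YES

[col 0] 001000*, 001001*, 001110, 010001*, 010011*, 010100*, 010111*, 011000*, 011001*, 011101*, 011111*, 100001, 101011, 110000*, 110100*, 111110
[col 1] -10100, 0-1000*, 0-1001*, 00100-*, 01-001, 01-111, 010-11, 0100-1, 011-01, 01100-*, 0111-1, 110-00
[col 2] 0-100-
Prime implicants: -10100, 0-100-, 001110, 01-001, 01-111, 010-11, 0100-1, 011-01, 0111-1, 100001, 101011, 110-00, 111110
PI chart (minterm → PIs covering it):
  8 | 0-100-  (sole → essential)
  9 | 0-100-  (sole → essential)
  14 | 001110  (sole → essential)
  17 | 01-001,0100-1
  19 | 010-11,0100-1
  20 | -10100  (sole → essential)
  23 | 01-111,010-11
  24 | 0-100-  (sole → essential)
  25 | 0-100-,01-001,011-01
  29 | 011-01,0111-1
  31 | 01-111,0111-1
  33 | 100001  (sole → essential)
  43 | 101011  (sole → essential)
  48 | 110-00  (sole → essential)
  52 | -10100,110-00
  62 | 111110  (sole → essential)
Essential prime implicants: -10100, 0-100-, 001110, 100001, 101011, 110-00, 111110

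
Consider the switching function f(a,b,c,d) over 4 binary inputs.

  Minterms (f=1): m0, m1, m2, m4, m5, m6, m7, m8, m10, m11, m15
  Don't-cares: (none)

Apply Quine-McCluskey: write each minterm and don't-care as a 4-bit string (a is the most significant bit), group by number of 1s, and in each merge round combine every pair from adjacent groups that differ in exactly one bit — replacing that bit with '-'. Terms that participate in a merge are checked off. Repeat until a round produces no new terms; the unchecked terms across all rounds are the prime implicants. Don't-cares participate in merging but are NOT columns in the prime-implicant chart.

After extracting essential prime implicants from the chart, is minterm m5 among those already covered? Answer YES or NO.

Round 0: 0000✓ 0001✓ 0010✓ 0100✓ 0101✓ 0110✓ 0111✓ 1000✓ 1010✓ 1011✓ 1111✓
Round 1: -000✓ -010✓ -111 0-00✓ 0-01✓ 0-10✓ 00-0✓ 000-✓ 01-0✓ 01-1✓ 010-✓ 011-✓ 1-11 10-0✓ 101-
Round 2: -0-0 0--0 0-0- 01--
PIs = {-0-0, -111, 0--0, 0-0-, 01--, 1-11, 101-}
Coverage chart:
  m0: -0-0,0--0,0-0-
  m1: 0-0- ←essential
  m2: -0-0,0--0
  m4: 0--0,0-0-,01--
  m5: 0-0-,01--
  m6: 0--0,01--
  m7: -111,01--
  m8: -0-0 ←essential
  m10: -0-0,101-
  m11: 1-11,101-
  m15: -111,1-11
Essential: -0-0, 0-0-

YES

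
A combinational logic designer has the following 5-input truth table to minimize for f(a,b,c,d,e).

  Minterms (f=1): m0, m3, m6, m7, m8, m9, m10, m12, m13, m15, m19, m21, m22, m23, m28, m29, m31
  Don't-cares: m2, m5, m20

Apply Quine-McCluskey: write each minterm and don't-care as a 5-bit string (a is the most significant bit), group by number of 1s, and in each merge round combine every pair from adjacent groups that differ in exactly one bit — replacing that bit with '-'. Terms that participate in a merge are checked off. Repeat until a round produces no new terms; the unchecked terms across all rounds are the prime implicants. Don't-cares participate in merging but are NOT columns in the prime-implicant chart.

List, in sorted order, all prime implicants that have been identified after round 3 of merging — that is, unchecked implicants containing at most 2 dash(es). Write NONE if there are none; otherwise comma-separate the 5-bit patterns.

size-2^0 implicants → 00000(✓)  00010(✓)  00011(✓)  00101(✓)  00110(✓)  00111(✓)  01000(✓)  01001(✓)  01010(✓)  01100(✓)  01101(✓)  01111(✓)  10011(✓)  10100(✓)  10101(✓)  10110(✓)  10111(✓)  11100(✓)  11101(✓)  11111(✓)
size-2^1 implicants → -0011(✓)  -0101(✓)  -0110(✓)  -0111(✓)  -1100(✓)  -1101(✓)  -1111(✓)  0-000(✓)  0-010(✓)  0-101(✓)  0-111(✓)  00-10(✓)  00-11(✓)  000-0(✓)  0001-(✓)  001-1(✓)  0011-(✓)  01-00(✓)  01-01(✓)  010-0(✓)  0100-(✓)  011-1(✓)  0110-(✓)  1-100(✓)  1-101(✓)  1-111(✓)  10-11(✓)  101-0(✓)  101-1(✓)  1010-(✓)  1011-(✓)  111-1(✓)  1110-(✓)
size-2^2 implicants → --101(✓)  --111(✓)  -0-11  -01-1(✓)  -011-  -11-1(✓)  -110-  0-0-0  0-1-1(✓)  00-1-  01-0-  1-1-1(✓)  1-10-  101--
size-2^3 implicants → --1-1
Unchecked terms (primes): --1-1, -0-11, -011-, -110-, 0-0-0, 00-1-, 01-0-, 1-10-, 101--

-0-11, -011-, -110-, 0-0-0, 00-1-, 01-0-, 1-10-, 101--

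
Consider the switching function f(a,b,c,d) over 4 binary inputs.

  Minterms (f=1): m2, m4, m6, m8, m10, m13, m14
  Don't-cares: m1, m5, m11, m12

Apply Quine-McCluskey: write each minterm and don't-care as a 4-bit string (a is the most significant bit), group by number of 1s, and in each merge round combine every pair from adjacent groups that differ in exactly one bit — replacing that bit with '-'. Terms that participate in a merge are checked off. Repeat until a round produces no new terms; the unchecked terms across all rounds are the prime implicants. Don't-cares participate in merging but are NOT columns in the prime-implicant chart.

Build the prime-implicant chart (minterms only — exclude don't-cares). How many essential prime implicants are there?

3

Round 0: 0001✓ 0010✓ 0100✓ 0101✓ 0110✓ 1000✓ 1010✓ 1011✓ 1100✓ 1101✓ 1110✓
Round 1: -010✓ -100✓ -101✓ -110✓ 0-01 0-10✓ 01-0✓ 010-✓ 1-00✓ 1-10✓ 10-0✓ 101- 11-0✓ 110-✓
Round 2: --10 -1-0 -10- 1--0
PIs = {--10, -1-0, -10-, 0-01, 1--0, 101-}
Coverage chart:
  m2: --10 ←essential
  m4: -1-0,-10-
  m6: --10,-1-0
  m8: 1--0 ←essential
  m10: --10,1--0,101-
  m13: -10- ←essential
  m14: --10,-1-0,1--0
Essential: --10, -10-, 1--0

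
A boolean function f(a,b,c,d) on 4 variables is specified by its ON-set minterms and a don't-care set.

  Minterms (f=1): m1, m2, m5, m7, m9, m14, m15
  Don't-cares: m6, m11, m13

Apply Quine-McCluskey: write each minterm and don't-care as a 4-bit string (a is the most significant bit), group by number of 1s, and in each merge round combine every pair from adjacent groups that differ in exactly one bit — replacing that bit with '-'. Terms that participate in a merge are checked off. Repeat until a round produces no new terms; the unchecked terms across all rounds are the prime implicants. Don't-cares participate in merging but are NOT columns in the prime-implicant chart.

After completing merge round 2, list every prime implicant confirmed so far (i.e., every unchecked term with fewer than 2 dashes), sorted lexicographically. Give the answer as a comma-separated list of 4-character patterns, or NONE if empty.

[col 0] 0001*, 0010*, 0101*, 0110*, 0111*, 1001*, 1011*, 1101*, 1110*, 1111*
[col 1] -001*, -101*, -110*, -111*, 0-01*, 0-10, 01-1*, 011-*, 1-01*, 1-11*, 10-1*, 11-1*, 111-*
[col 2] --01, -1-1, -11-, 1--1
Prime implicants: --01, -1-1, -11-, 0-10, 1--1

0-10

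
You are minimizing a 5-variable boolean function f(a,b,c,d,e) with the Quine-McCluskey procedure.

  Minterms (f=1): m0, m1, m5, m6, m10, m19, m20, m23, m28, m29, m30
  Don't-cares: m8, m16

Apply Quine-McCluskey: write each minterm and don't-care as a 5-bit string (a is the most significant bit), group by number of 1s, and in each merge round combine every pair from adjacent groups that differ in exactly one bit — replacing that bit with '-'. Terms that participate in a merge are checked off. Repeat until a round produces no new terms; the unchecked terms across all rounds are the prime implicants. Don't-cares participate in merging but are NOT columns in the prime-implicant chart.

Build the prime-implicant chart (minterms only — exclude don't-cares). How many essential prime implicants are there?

6

[col 0] 00000*, 00001*, 00101*, 00110, 01000*, 01010*, 10000*, 10011*, 10100*, 10111*, 11100*, 11101*, 11110*
[col 1] -0000, 0-000, 00-01, 0000-, 010-0, 1-100, 10-00, 10-11, 111-0, 1110-
Prime implicants: -0000, 0-000, 00-01, 0000-, 00110, 010-0, 1-100, 10-00, 10-11, 111-0, 1110-
PI chart (minterm → PIs covering it):
  0 | -0000,0-000,0000-
  1 | 00-01,0000-
  5 | 00-01  (sole → essential)
  6 | 00110  (sole → essential)
  10 | 010-0  (sole → essential)
  19 | 10-11  (sole → essential)
  20 | 1-100,10-00
  23 | 10-11  (sole → essential)
  28 | 1-100,111-0,1110-
  29 | 1110-  (sole → essential)
  30 | 111-0  (sole → essential)
Essential prime implicants: 00-01, 00110, 010-0, 10-11, 111-0, 1110-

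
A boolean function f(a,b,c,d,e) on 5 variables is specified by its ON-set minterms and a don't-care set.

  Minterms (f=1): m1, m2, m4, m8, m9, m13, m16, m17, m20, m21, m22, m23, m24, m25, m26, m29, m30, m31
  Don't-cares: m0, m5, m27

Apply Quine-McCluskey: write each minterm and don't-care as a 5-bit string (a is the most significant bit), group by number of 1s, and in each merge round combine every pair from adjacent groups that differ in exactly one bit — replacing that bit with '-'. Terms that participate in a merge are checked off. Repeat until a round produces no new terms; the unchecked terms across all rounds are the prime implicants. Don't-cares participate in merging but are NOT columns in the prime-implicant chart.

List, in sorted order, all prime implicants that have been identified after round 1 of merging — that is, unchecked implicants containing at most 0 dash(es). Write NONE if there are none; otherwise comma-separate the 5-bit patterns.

size-2^0 implicants → 00000(✓)  00001(✓)  00010(✓)  00100(✓)  00101(✓)  01000(✓)  01001(✓)  01101(✓)  10000(✓)  10001(✓)  10100(✓)  10101(✓)  10110(✓)  10111(✓)  11000(✓)  11001(✓)  11010(✓)  11011(✓)  11101(✓)  11110(✓)  11111(✓)
size-2^1 implicants → -0000(✓)  -0001(✓)  -0100(✓)  -0101(✓)  -1000(✓)  -1001(✓)  -1101(✓)  0-000(✓)  0-001(✓)  0-101(✓)  00-00(✓)  00-01(✓)  000-0  0000-(✓)  0010-(✓)  01-01(✓)  0100-(✓)  1-000(✓)  1-001(✓)  1-101(✓)  1-110(✓)  1-111(✓)  10-00(✓)  10-01(✓)  1000-(✓)  101-0(✓)  101-1(✓)  1010-(✓)  1011-(✓)  11-01(✓)  11-10(✓)  11-11(✓)  110-0(✓)  110-1(✓)  1100-(✓)  1101-(✓)  111-1(✓)  1111-(✓)
size-2^2 implicants → --000(✓)  --001(✓)  --101(✓)  -0-00(✓)  -0-01(✓)  -000-(✓)  -010-(✓)  -1-01(✓)  -100-(✓)  0--01(✓)  0-00-(✓)  00-0-(✓)  1--01(✓)  1-00-(✓)  1-1-1  1-11-  10-0-(✓)  101--  11--1  11-1-  110--
size-2^3 implicants → ---01  --00-  -0-0-
Unchecked terms (primes): ---01, --00-, -0-0-, 000-0, 1-1-1, 1-11-, 101--, 11--1, 11-1-, 110--

NONE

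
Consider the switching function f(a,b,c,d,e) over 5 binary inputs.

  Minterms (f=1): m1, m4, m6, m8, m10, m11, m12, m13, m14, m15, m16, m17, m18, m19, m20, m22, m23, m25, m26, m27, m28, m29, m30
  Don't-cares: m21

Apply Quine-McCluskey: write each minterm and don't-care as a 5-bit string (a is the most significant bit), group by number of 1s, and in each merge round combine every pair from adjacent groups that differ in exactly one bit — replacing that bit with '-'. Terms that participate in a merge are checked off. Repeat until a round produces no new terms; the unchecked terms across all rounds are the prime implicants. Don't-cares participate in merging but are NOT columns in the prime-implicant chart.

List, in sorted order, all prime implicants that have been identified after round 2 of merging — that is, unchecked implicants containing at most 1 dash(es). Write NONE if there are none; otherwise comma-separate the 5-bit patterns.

Round 0: 00001✓ 00100✓ 00110✓ 01000✓ 01010✓ 01011✓ 01100✓ 01101✓ 01110✓ 01111✓ 10000✓ 10001✓ 10010✓ 10011✓ 10100✓ 10101✓ 10110✓ 10111✓ 11001✓ 11010✓ 11011✓ 11100✓ 11101✓ 11110✓
Round 1: -0001 -0100✓ -0110✓ -1010✓ -1011✓ -1100✓ -1101✓ -1110✓ 0-100✓ 0-110✓ 001-0✓ 01-00✓ 01-10✓ 01-11✓ 010-0✓ 0101-✓ 011-0✓ 011-1✓ 0110-✓ 0111-✓ 1-001✓ 1-010✓ 1-011✓ 1-100✓ 1-101✓ 1-110✓ 10-00✓ 10-01✓ 10-10✓ 10-11✓ 100-0✓ 100-1✓ 1000-✓ 1001-✓ 101-0✓ 101-1✓ 1010-✓ 1011-✓ 11-01✓ 11-10✓ 110-1✓ 1101-✓ 111-0✓ 1110-✓
Round 2: --100✓ --110✓ -01-0✓ -1-10 -101- -11-0✓ -110- 0-1-0✓ 01--0 01-1- 011-- 1--01 1--10 1-0-1 1-01- 1-1-0✓ 1-10- 10--0✓ 10--1✓ 10-0-✓ 10-1-✓ 100--✓ 101--✓
Round 3: --1-0 10---
PIs = {--1-0, -0001, -1-10, -101-, -110-, 01--0, 01-1-, 011--, 1--01, 1--10, 1-0-1, 1-01-, 1-10-, 10---}

-0001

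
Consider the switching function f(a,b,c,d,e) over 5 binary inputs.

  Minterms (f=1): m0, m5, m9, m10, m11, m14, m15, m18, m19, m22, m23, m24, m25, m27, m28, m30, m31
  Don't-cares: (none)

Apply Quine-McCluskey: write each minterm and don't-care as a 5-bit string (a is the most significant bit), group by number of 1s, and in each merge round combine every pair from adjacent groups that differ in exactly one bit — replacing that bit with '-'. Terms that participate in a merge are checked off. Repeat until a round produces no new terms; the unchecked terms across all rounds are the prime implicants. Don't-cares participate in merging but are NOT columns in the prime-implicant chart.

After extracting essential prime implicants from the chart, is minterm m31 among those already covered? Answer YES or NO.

[col 0] 00000, 00101, 01001*, 01010*, 01011*, 01110*, 01111*, 10010*, 10011*, 10110*, 10111*, 11000*, 11001*, 11011*, 11100*, 11110*, 11111*
[col 1] -1001*, -1011*, -1110*, -1111*, 01-10*, 01-11*, 010-1*, 0101-*, 0111-*, 1-011*, 1-110*, 1-111*, 10-10*, 10-11*, 1001-*, 1011-*, 11-00, 11-11*, 110-1*, 1100-, 111-0, 1111-*
[col 2] -1-11, -10-1, -111-, 01-1-, 1--11, 1-11-, 10-1-
Prime implicants: -1-11, -10-1, -111-, 00000, 00101, 01-1-, 1--11, 1-11-, 10-1-, 11-00, 1100-, 111-0
PI chart (minterm → PIs covering it):
  0 | 00000  (sole → essential)
  5 | 00101  (sole → essential)
  9 | -10-1  (sole → essential)
  10 | 01-1-  (sole → essential)
  11 | -1-11,-10-1,01-1-
  14 | -111-,01-1-
  15 | -1-11,-111-,01-1-
  18 | 10-1-  (sole → essential)
  19 | 1--11,10-1-
  22 | 1-11-,10-1-
  23 | 1--11,1-11-,10-1-
  24 | 11-00,1100-
  25 | -10-1,1100-
  27 | -1-11,-10-1,1--11
  28 | 11-00,111-0
  30 | -111-,1-11-,111-0
  31 | -1-11,-111-,1--11,1-11-
Essential prime implicants: -10-1, 00000, 00101, 01-1-, 10-1-

NO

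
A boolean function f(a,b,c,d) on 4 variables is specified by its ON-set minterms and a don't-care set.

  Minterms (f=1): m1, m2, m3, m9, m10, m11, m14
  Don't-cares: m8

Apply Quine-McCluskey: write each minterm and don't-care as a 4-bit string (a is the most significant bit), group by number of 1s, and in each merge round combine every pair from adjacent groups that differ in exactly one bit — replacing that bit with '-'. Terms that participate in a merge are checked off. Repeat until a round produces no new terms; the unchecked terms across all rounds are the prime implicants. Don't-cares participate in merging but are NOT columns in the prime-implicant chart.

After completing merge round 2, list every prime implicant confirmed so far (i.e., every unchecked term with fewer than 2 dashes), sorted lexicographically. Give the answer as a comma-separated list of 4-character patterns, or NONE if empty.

[col 0] 0001*, 0010*, 0011*, 1000*, 1001*, 1010*, 1011*, 1110*
[col 1] -001*, -010*, -011*, 00-1*, 001-*, 1-10, 10-0*, 10-1*, 100-*, 101-*
[col 2] -0-1, -01-, 10--
Prime implicants: -0-1, -01-, 1-10, 10--

1-10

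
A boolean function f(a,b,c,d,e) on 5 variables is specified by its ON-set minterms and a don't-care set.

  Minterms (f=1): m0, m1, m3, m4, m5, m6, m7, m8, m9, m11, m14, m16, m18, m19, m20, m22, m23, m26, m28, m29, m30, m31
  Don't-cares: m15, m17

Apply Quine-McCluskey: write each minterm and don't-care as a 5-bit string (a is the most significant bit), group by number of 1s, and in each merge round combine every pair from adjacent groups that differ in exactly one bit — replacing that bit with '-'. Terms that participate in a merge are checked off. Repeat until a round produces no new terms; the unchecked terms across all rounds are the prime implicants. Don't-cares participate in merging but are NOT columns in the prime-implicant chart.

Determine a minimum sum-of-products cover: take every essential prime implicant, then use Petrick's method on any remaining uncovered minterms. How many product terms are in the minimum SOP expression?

8

size-2^0 implicants → 00000(✓)  00001(✓)  00011(✓)  00100(✓)  00101(✓)  00110(✓)  00111(✓)  01000(✓)  01001(✓)  01011(✓)  01110(✓)  01111(✓)  10000(✓)  10001(✓)  10010(✓)  10011(✓)  10100(✓)  10110(✓)  10111(✓)  11010(✓)  11100(✓)  11101(✓)  11110(✓)  11111(✓)
size-2^1 implicants → -0000(✓)  -0001(✓)  -0011(✓)  -0100(✓)  -0110(✓)  -0111(✓)  -1110(✓)  -1111(✓)  0-000(✓)  0-001(✓)  0-011(✓)  0-110(✓)  0-111(✓)  00-00(✓)  00-01(✓)  00-11(✓)  000-1(✓)  0000-(✓)  001-0(✓)  001-1(✓)  0010-(✓)  0011-(✓)  01-11(✓)  010-1(✓)  0100-(✓)  0111-(✓)  1-010(✓)  1-100(✓)  1-110(✓)  1-111(✓)  10-00(✓)  10-10(✓)  10-11(✓)  100-0(✓)  100-1(✓)  1000-(✓)  1001-(✓)  101-0(✓)  1011-(✓)  11-10(✓)  111-0(✓)  111-1(✓)  1110-(✓)  1111-(✓)
size-2^2 implicants → --110(✓)  --111(✓)  -0-00  -0-11  -00-1  -000-  -01-0  -011-(✓)  -111-(✓)  0--11  0-0-1  0-00-  0-11-(✓)  00--1  00-0-  001--  1--10  1-1-0  1-11-(✓)  10--0  10-1-  100--  111--
size-2^3 implicants → --11-
Unchecked terms (primes): --11-, -0-00, -0-11, -00-1, -000-, -01-0, 0--11, 0-0-1, 0-00-, 00--1, 00-0-, 001--, 1--10, 1-1-0, 10--0, 10-1-, 100--, 111--
Minterm coverage:
  m0 ⊆ -0-00,-000-,0-00-,00-0-
  m1 ⊆ -00-1,-000-,0-0-1,0-00-,00--1,00-0-
  m3 ⊆ -0-11,-00-1,0--11,0-0-1,00--1
  m4 ⊆ -0-00,-01-0,00-0-,001--
  m5 ⊆ 00--1,00-0-,001--
  m6 ⊆ --11-,-01-0,001--
  m7 ⊆ --11-,-0-11,0--11,00--1,001--
  m8 ⊆ 0-00- [E]
  m9 ⊆ 0-0-1,0-00-
  m11 ⊆ 0--11,0-0-1
  m14 ⊆ --11- [E]
  m16 ⊆ -0-00,-000-,10--0,100--
  m18 ⊆ 1--10,10--0,10-1-,100--
  m19 ⊆ -0-11,-00-1,10-1-,100--
  m20 ⊆ -0-00,-01-0,1-1-0,10--0
  m22 ⊆ --11-,-01-0,1--10,1-1-0,10--0,10-1-
  m23 ⊆ --11-,-0-11,10-1-
  m26 ⊆ 1--10 [E]
  m28 ⊆ 1-1-0,111--
  m29 ⊆ 111-- [E]
  m30 ⊆ --11-,1--10,1-1-0,111--
  m31 ⊆ --11-,111--
E = {--11-, 0-00-, 1--10, 111--}
Petrick residual → -0-00, -0-11, 0--11, 00--1
Cover = cd + b'd'e' + b'de + a'de + a'c'd' + a'b'e + ade' + abc  |cover|=8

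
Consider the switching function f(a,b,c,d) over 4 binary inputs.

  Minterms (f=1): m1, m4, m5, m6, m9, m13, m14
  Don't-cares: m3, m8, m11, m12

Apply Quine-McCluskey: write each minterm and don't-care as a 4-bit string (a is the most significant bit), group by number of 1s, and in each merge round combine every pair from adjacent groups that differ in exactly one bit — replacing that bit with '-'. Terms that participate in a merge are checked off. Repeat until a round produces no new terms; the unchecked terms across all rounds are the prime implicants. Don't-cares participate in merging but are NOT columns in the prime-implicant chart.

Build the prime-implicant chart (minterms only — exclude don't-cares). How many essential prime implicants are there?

size-2^0 implicants → 0001(✓)  0011(✓)  0100(✓)  0101(✓)  0110(✓)  1000(✓)  1001(✓)  1011(✓)  1100(✓)  1101(✓)  1110(✓)
size-2^1 implicants → -001(✓)  -011(✓)  -100(✓)  -101(✓)  -110(✓)  0-01(✓)  00-1(✓)  01-0(✓)  010-(✓)  1-00(✓)  1-01(✓)  10-1(✓)  100-(✓)  11-0(✓)  110-(✓)
size-2^2 implicants → --01  -0-1  -1-0  -10-  1-0-
Unchecked terms (primes): --01, -0-1, -1-0, -10-, 1-0-
Minterm coverage:
  m1 ⊆ --01,-0-1
  m4 ⊆ -1-0,-10-
  m5 ⊆ --01,-10-
  m6 ⊆ -1-0 [E]
  m9 ⊆ --01,-0-1,1-0-
  m13 ⊆ --01,-10-,1-0-
  m14 ⊆ -1-0 [E]
E = {-1-0}

1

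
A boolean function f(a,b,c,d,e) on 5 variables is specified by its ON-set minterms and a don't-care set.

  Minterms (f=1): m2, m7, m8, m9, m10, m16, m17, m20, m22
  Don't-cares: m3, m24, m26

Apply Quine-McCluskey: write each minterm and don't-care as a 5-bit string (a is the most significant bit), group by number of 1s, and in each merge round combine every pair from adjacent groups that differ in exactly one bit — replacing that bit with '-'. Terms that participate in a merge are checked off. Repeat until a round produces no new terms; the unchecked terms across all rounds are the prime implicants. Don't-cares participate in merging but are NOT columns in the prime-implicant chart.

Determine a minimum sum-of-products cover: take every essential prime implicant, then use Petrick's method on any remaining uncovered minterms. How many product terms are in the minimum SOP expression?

Round 0: 00010✓ 00011✓ 00111✓ 01000✓ 01001✓ 01010✓ 10000✓ 10001✓ 10100✓ 10110✓ 11000✓ 11010✓
Round 1: -1000✓ -1010✓ 0-010 00-11 0001- 010-0✓ 0100- 1-000 10-00 1000- 101-0 110-0✓
Round 2: -10-0
PIs = {-10-0, 0-010, 00-11, 0001-, 0100-, 1-000, 10-00, 1000-, 101-0}
Coverage chart:
  m2: 0-010,0001-
  m7: 00-11 ←essential
  m8: -10-0,0100-
  m9: 0100- ←essential
  m10: -10-0,0-010
  m16: 1-000,10-00,1000-
  m17: 1000- ←essential
  m20: 10-00,101-0
  m22: 101-0 ←essential
Essential: 00-11, 0100-, 1000-, 101-0
Petrick residual → 0-010
Min cover (5 terms): a'c'de' + a'b'de + a'bc'd' + ab'c'd' + ab'ce'

5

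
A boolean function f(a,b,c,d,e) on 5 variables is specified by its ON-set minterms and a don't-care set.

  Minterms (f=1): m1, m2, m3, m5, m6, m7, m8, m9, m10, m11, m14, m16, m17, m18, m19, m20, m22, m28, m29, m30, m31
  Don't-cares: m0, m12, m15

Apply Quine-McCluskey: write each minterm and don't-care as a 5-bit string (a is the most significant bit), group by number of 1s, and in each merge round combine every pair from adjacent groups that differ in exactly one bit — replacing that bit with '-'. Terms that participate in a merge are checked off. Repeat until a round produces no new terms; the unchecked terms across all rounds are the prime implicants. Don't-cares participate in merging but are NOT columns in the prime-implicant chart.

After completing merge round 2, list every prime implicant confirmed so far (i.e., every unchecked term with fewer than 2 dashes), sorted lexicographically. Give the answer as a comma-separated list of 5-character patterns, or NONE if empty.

[col 0] 00000*, 00001*, 00010*, 00011*, 00101*, 00110*, 00111*, 01000*, 01001*, 01010*, 01011*, 01100*, 01110*, 01111*, 10000*, 10001*, 10010*, 10011*, 10100*, 10110*, 11100*, 11101*, 11110*, 11111*
[col 1] -0000*, -0001*, -0010*, -0011*, -0110*, -1100*, -1110*, -1111*, 0-000*, 0-001*, 0-010*, 0-011*, 0-110*, 0-111*, 00-01*, 00-10*, 00-11*, 000-0*, 000-1*, 0000-*, 0001-*, 001-1*, 0011-*, 01-00*, 01-10*, 01-11*, 010-0*, 010-1*, 0100-*, 0101-*, 011-0*, 0111-*, 1-100*, 1-110*, 10-00*, 10-10*, 100-0*, 100-1*, 1000-*, 1001-*, 101-0*, 111-0*, 111-1*, 1110-*, 1111-*
[col 2] --110, -0-10, -00-0*, -00-1*, -000-*, -001-*, -11-0, -111-, 0--10*, 0--11*, 0-0-0*, 0-0-1*, 0-00-*, 0-01-*, 0-11-*, 00--1, 00-1-*, 000--*, 01--0, 01-1-*, 010--*, 1-1-0, 10--0, 100--*, 111--
[col 3] -00--, 0--1-, 0-0--
Prime implicants: --110, -0-10, -00--, -11-0, -111-, 0--1-, 0-0--, 00--1, 01--0, 1-1-0, 10--0, 111--

NONE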